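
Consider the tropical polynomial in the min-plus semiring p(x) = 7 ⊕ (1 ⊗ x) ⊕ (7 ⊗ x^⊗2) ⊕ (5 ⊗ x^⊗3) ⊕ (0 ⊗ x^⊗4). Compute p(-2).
p(-2) = -8

A tropical monomial a ⊗ x^⊗i evaluates to a + i · x. Evaluating each term at x = -2:
  Term 0 contributes 7 + 0 · -2 = 7
  Term 1 contributes 1 + 1 · -2 = -1
  Term 2 contributes 7 + 2 · -2 = 3
  Term 3 contributes 5 + 3 · -2 = -1
  Term 4 contributes 0 + 4 · -2 = -8
p(-2) = ⊕ of these = min[7, -1, 3, -1, -8] = -8.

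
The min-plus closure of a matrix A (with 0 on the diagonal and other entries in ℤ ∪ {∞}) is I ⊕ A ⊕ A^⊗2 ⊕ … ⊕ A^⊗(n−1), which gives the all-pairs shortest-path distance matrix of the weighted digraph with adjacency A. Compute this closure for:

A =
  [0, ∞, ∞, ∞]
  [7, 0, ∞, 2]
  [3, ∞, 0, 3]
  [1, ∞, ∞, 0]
Closure =
  [0, ∞, ∞, ∞]
  [3, 0, ∞, 2]
  [3, ∞, 0, 3]
  [1, ∞, ∞, 0]

This is the Floyd-Warshall all-pairs shortest-path computation. For each intermediate vertex k = 0, 1, …, 3, update dist[i][j] ← min(dist[i][j], dist[i][k] + dist[k][j]). The final matrix gives, for each (i, j), the minimum total weight of any directed path from i to j (possibly empty when i = j).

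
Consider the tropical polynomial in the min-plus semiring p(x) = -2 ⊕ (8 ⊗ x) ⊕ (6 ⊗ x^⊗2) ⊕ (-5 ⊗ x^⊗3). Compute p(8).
p(8) = -2

A tropical monomial a ⊗ x^⊗i evaluates to a + i · x. Evaluating each term at x = 8:
  Term 0 contributes -2 + 0 · 8 = -2
  Term 1 contributes 8 + 1 · 8 = 16
  Term 2 contributes 6 + 2 · 8 = 22
  Term 3 contributes -5 + 3 · 8 = 19
p(8) = ⊕ of these = min[-2, 16, 22, 19] = -2.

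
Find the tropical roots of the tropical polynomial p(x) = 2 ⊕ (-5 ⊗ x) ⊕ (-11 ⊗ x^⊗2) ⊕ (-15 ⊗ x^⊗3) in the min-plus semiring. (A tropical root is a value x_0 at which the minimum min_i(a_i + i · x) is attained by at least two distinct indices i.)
Roots: {4, 6, 7}

Each tropical root is a break point of the lower envelope of the lines y = a_i + i · x (there are 4 lines, with slopes 0, 1, ..., 3). Only the lines that attain the minimum somewhere contribute to roots; other lines are dominated. Here the surviving (envelope) indices are i = 3, i = 2, i = 1, i = 0.
Intersections between consecutive envelope lines give the roots: for adjacent envelope indices i < j the intersection is x = (a_i − a_j) / (j − i). Reading off the sorted break points: {4, 6, 7}.
Verification: at each break x_0, at least two indices attain the minimum of min_i(a_i + i · x_0).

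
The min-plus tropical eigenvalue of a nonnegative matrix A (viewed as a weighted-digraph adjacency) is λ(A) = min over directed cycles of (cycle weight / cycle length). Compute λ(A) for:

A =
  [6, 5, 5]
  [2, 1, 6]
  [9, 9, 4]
λ(A) = 1

Enumerate directed cycles and compute their means (weight / length). Sample:
  cycle 0 → 0: weight = 6, length = 1, mean = 6/1 ≈ 6.000
  cycle 1 → 1: weight = 1, length = 1, mean = 1/1 ≈ 1.000
  cycle 2 → 2: weight = 4, length = 1, mean = 4/1 ≈ 4.000
  cycle 0 → 1 → 0: weight = 7, length = 2, mean = 7/2 ≈ 3.500
  cycle 0 → 2 → 0: weight = 14, length = 2, mean = 14/2 ≈ 7.000
  cycle 1 → 0 → 1: weight = 7, length = 2, mean = 7/2 ≈ 3.500
Minimum mean = 1.000, attained e.g. along the cycle 1 → 1 with weight 1 and length 1. So λ(A) = 1/1 = 1.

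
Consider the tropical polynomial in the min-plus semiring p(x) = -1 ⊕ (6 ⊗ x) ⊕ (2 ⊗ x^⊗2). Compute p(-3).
p(-3) = -4

A tropical monomial a ⊗ x^⊗i evaluates to a + i · x. Evaluating each term at x = -3:
  Term 0 contributes -1 + 0 · -3 = -1
  Term 1 contributes 6 + 1 · -3 = 3
  Term 2 contributes 2 + 2 · -3 = -4
p(-3) = ⊕ of these = min[-1, 3, -4] = -4.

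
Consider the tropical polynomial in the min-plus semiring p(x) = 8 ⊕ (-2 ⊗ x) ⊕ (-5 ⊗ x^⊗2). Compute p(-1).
p(-1) = -7

A tropical monomial a ⊗ x^⊗i evaluates to a + i · x. Evaluating each term at x = -1:
  Term 0 contributes 8 + 0 · -1 = 8
  Term 1 contributes -2 + 1 · -1 = -3
  Term 2 contributes -5 + 2 · -1 = -7
p(-1) = ⊕ of these = min[8, -3, -7] = -7.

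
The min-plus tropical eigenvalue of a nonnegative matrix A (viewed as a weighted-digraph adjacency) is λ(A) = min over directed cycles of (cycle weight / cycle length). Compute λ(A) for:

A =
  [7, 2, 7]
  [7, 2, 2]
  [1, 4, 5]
λ(A) = 5/3

Enumerate directed cycles and compute their means (weight / length). Sample:
  cycle 0 → 0: weight = 7, length = 1, mean = 7/1 ≈ 7.000
  cycle 1 → 1: weight = 2, length = 1, mean = 2/1 ≈ 2.000
  cycle 2 → 2: weight = 5, length = 1, mean = 5/1 ≈ 5.000
  cycle 0 → 1 → 0: weight = 9, length = 2, mean = 9/2 ≈ 4.500
  cycle 0 → 2 → 0: weight = 8, length = 2, mean = 8/2 ≈ 4.000
  cycle 1 → 0 → 1: weight = 9, length = 2, mean = 9/2 ≈ 4.500
Minimum mean = 1.667, attained e.g. along the cycle 0 → 1 → 2 → 0 with weight 5 and length 3. So λ(A) = 5/3 = 5/3.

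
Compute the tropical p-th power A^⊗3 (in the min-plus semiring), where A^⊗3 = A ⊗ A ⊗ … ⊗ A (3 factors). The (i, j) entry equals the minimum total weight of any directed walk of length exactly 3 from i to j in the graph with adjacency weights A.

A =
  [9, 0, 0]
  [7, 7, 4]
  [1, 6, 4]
A^⊗3 =
  [5, 1, 1]
  [8, 5, 5]
  [2, 5, 5]

Each entry (A^⊗3)_ij equals the minimum over all length-3 walks i = v_0 → v_1 → … → v_3 = j of Σ_t A[v_t][v_{t+1}]. For example, for (i, j) = (0, 2) we minimise over 9 possible intermediate vertex sequences; the minimum is 1, attained along the walk 0 → 2 → 0 → 2.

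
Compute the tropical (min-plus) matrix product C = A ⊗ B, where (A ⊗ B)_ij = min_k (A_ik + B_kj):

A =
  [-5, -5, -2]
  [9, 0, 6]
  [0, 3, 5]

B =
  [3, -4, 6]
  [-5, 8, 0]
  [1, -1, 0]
A ⊗ B =
  [-10, -9, -5]
  [-5, 5, 0]
  [-2, -4, 3]

Apply the min-plus product entry-by-entry:
  C[0][0] = min over k of (A[0][0] + B[0][0] = -5 + 3 = -2, A[0][1] + B[1][0] = -5 + -5 = -10, A[0][2] + B[2][0] = -2 + 1 = -1) = -10 (attained at k = 1)
  C[0][1] = min over k of (A[0][0] + B[0][1] = -5 + -4 = -9, A[0][1] + B[1][1] = -5 + 8 = 3, A[0][2] + B[2][1] = -2 + -1 = -3) = -9 (attained at k = 0)
  C[0][2] = min over k of (A[0][0] + B[0][2] = -5 + 6 = 1, A[0][1] + B[1][2] = -5 + 0 = -5, A[0][2] + B[2][2] = -2 + 0 = -2) = -5 (attained at k = 1)
  C[1][0] = min over k of (A[1][0] + B[0][0] = 9 + 3 = 12, A[1][1] + B[1][0] = 0 + -5 = -5, A[1][2] + B[2][0] = 6 + 1 = 7) = -5 (attained at k = 1)
  C[1][1] = min over k of (A[1][0] + B[0][1] = 9 + -4 = 5, A[1][1] + B[1][1] = 0 + 8 = 8, A[1][2] + B[2][1] = 6 + -1 = 5) = 5 (attained at k = 0)
  C[1][2] = min over k of (A[1][0] + B[0][2] = 9 + 6 = 15, A[1][1] + B[1][2] = 0 + 0 = 0, A[1][2] + B[2][2] = 6 + 0 = 6) = 0 (attained at k = 1)
  C[2][0] = min over k of (A[2][0] + B[0][0] = 0 + 3 = 3, A[2][1] + B[1][0] = 3 + -5 = -2, A[2][2] + B[2][0] = 5 + 1 = 6) = -2 (attained at k = 1)
  C[2][1] = min over k of (A[2][0] + B[0][1] = 0 + -4 = -4, A[2][1] + B[1][1] = 3 + 8 = 11, A[2][2] + B[2][1] = 5 + -1 = 4) = -4 (attained at k = 0)
  C[2][2] = min over k of (A[2][0] + B[0][2] = 0 + 6 = 6, A[2][1] + B[1][2] = 3 + 0 = 3, A[2][2] + B[2][2] = 5 + 0 = 5) = 3 (attained at k = 1)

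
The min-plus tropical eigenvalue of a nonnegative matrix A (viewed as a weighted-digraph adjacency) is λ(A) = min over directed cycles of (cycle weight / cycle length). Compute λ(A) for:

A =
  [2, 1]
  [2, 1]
λ(A) = 1

Enumerate directed cycles and compute their means (weight / length). Sample:
  cycle 0 → 0: weight = 2, length = 1, mean = 2/1 ≈ 2.000
  cycle 1 → 1: weight = 1, length = 1, mean = 1/1 ≈ 1.000
  cycle 0 → 1 → 0: weight = 3, length = 2, mean = 3/2 ≈ 1.500
  cycle 1 → 0 → 1: weight = 3, length = 2, mean = 3/2 ≈ 1.500
Minimum mean = 1.000, attained e.g. along the cycle 1 → 1 with weight 1 and length 1. So λ(A) = 1/1 = 1.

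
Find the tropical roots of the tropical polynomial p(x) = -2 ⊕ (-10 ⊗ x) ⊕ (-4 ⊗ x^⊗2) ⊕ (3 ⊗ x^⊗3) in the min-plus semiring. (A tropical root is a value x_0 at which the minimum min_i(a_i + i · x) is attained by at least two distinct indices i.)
Roots: {-7, -6, 8}

Each tropical root is a break point of the lower envelope of the lines y = a_i + i · x (there are 4 lines, with slopes 0, 1, ..., 3). Only the lines that attain the minimum somewhere contribute to roots; other lines are dominated. Here the surviving (envelope) indices are i = 3, i = 2, i = 1, i = 0.
Intersections between consecutive envelope lines give the roots: for adjacent envelope indices i < j the intersection is x = (a_i − a_j) / (j − i). Reading off the sorted break points: {-7, -6, 8}.
Verification: at each break x_0, at least two indices attain the minimum of min_i(a_i + i · x_0).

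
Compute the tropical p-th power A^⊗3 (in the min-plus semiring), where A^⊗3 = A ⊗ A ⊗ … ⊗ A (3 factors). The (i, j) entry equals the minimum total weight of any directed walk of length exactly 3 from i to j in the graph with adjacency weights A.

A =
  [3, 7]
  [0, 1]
A^⊗3 =
  [8, 9]
  [2, 3]

Each entry (A^⊗3)_ij equals the minimum over all length-3 walks i = v_0 → v_1 → … → v_3 = j of Σ_t A[v_t][v_{t+1}]. For example, for (i, j) = (0, 1) we minimise over 4 possible intermediate vertex sequences; the minimum is 9, attained along the walk 0 → 1 → 1 → 1.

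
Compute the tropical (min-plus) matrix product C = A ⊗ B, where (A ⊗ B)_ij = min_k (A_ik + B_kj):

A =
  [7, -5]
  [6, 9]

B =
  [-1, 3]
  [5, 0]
A ⊗ B =
  [0, -5]
  [5, 9]

Apply the min-plus product entry-by-entry:
  C[0][0] = min over k of (A[0][0] + B[0][0] = 7 + -1 = 6, A[0][1] + B[1][0] = -5 + 5 = 0) = 0 (attained at k = 1)
  C[0][1] = min over k of (A[0][0] + B[0][1] = 7 + 3 = 10, A[0][1] + B[1][1] = -5 + 0 = -5) = -5 (attained at k = 1)
  C[1][0] = min over k of (A[1][0] + B[0][0] = 6 + -1 = 5, A[1][1] + B[1][0] = 9 + 5 = 14) = 5 (attained at k = 0)
  C[1][1] = min over k of (A[1][0] + B[0][1] = 6 + 3 = 9, A[1][1] + B[1][1] = 9 + 0 = 9) = 9 (attained at k = 0)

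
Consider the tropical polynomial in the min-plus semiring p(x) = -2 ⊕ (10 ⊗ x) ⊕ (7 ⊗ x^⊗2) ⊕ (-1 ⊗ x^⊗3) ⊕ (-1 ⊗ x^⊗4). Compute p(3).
p(3) = -2

A tropical monomial a ⊗ x^⊗i evaluates to a + i · x. Evaluating each term at x = 3:
  Term 0 contributes -2 + 0 · 3 = -2
  Term 1 contributes 10 + 1 · 3 = 13
  Term 2 contributes 7 + 2 · 3 = 13
  Term 3 contributes -1 + 3 · 3 = 8
  Term 4 contributes -1 + 4 · 3 = 11
p(3) = ⊕ of these = min[-2, 13, 13, 8, 11] = -2.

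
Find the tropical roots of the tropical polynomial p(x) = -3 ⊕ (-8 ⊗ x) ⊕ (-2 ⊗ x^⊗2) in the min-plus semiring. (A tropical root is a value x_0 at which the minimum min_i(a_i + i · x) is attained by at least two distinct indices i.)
Roots: {-6, 5}

Each tropical root is a break point of the lower envelope of the lines y = a_i + i · x (there are 3 lines, with slopes 0, 1, ..., 2). Only the lines that attain the minimum somewhere contribute to roots; other lines are dominated. Here the surviving (envelope) indices are i = 2, i = 1, i = 0.
Intersections between consecutive envelope lines give the roots: for adjacent envelope indices i < j the intersection is x = (a_i − a_j) / (j − i). Reading off the sorted break points: {-6, 5}.
Verification: at each break x_0, at least two indices attain the minimum of min_i(a_i + i · x_0).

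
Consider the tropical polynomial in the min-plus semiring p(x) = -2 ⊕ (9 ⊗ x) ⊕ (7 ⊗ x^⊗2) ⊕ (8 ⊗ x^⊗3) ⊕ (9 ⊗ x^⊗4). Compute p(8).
p(8) = -2

A tropical monomial a ⊗ x^⊗i evaluates to a + i · x. Evaluating each term at x = 8:
  Term 0 contributes -2 + 0 · 8 = -2
  Term 1 contributes 9 + 1 · 8 = 17
  Term 2 contributes 7 + 2 · 8 = 23
  Term 3 contributes 8 + 3 · 8 = 32
  Term 4 contributes 9 + 4 · 8 = 41
p(8) = ⊕ of these = min[-2, 17, 23, 32, 41] = -2.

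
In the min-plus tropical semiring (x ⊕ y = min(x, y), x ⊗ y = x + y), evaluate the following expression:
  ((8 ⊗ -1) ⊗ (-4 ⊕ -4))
((8 ⊗ -1) ⊗ (-4 ⊕ -4)) = 3

Expand innermost to outermost. Recall ⊕ takes the minimum of its arguments and ⊗ takes their sum. Working out the expression ((8 ⊗ -1) ⊗ (-4 ⊕ -4)) gives 3.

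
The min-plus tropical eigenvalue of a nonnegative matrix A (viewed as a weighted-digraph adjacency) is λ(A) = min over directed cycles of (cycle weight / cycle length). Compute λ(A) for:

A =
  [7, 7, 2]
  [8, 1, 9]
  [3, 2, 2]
λ(A) = 1

Enumerate directed cycles and compute their means (weight / length). Sample:
  cycle 0 → 0: weight = 7, length = 1, mean = 7/1 ≈ 7.000
  cycle 1 → 1: weight = 1, length = 1, mean = 1/1 ≈ 1.000
  cycle 2 → 2: weight = 2, length = 1, mean = 2/1 ≈ 2.000
  cycle 0 → 1 → 0: weight = 15, length = 2, mean = 15/2 ≈ 7.500
  cycle 0 → 2 → 0: weight = 5, length = 2, mean = 5/2 ≈ 2.500
  cycle 1 → 0 → 1: weight = 15, length = 2, mean = 15/2 ≈ 7.500
Minimum mean = 1.000, attained e.g. along the cycle 1 → 1 with weight 1 and length 1. So λ(A) = 1/1 = 1.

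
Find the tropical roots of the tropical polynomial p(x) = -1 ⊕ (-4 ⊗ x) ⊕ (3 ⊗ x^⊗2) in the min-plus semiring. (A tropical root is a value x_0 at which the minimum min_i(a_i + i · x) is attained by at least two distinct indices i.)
Roots: {-7, 3}

Each tropical root is a break point of the lower envelope of the lines y = a_i + i · x (there are 3 lines, with slopes 0, 1, ..., 2). Only the lines that attain the minimum somewhere contribute to roots; other lines are dominated. Here the surviving (envelope) indices are i = 2, i = 1, i = 0.
Intersections between consecutive envelope lines give the roots: for adjacent envelope indices i < j the intersection is x = (a_i − a_j) / (j − i). Reading off the sorted break points: {-7, 3}.
Verification: at each break x_0, at least two indices attain the minimum of min_i(a_i + i · x_0).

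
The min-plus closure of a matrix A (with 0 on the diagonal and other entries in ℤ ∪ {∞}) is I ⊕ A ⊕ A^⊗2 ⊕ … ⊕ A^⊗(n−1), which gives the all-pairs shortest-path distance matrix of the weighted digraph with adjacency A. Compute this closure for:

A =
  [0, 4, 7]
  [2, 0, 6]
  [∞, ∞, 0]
Closure =
  [0, 4, 7]
  [2, 0, 6]
  [∞, ∞, 0]

This is the Floyd-Warshall all-pairs shortest-path computation. For each intermediate vertex k = 0, 1, …, 2, update dist[i][j] ← min(dist[i][j], dist[i][k] + dist[k][j]). The final matrix gives, for each (i, j), the minimum total weight of any directed path from i to j (possibly empty when i = j).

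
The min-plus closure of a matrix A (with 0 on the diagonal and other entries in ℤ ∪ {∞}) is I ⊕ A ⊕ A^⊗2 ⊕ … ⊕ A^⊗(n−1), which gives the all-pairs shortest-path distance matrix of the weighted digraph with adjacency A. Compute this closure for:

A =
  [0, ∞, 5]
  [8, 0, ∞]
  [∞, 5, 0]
Closure =
  [0, 10, 5]
  [8, 0, 13]
  [13, 5, 0]

This is the Floyd-Warshall all-pairs shortest-path computation. For each intermediate vertex k = 0, 1, …, 2, update dist[i][j] ← min(dist[i][j], dist[i][k] + dist[k][j]). The final matrix gives, for each (i, j), the minimum total weight of any directed path from i to j (possibly empty when i = j).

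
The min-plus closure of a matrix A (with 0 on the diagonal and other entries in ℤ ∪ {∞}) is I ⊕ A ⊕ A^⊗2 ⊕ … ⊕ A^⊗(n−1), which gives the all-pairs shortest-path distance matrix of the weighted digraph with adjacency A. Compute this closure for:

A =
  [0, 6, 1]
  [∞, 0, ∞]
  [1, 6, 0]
Closure =
  [0, 6, 1]
  [∞, 0, ∞]
  [1, 6, 0]

This is the Floyd-Warshall all-pairs shortest-path computation. For each intermediate vertex k = 0, 1, …, 2, update dist[i][j] ← min(dist[i][j], dist[i][k] + dist[k][j]). The final matrix gives, for each (i, j), the minimum total weight of any directed path from i to j (possibly empty when i = j).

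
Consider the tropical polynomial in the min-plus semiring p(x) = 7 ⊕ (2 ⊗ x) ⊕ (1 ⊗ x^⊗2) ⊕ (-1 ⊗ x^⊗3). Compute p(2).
p(2) = 4

A tropical monomial a ⊗ x^⊗i evaluates to a + i · x. Evaluating each term at x = 2:
  Term 0 contributes 7 + 0 · 2 = 7
  Term 1 contributes 2 + 1 · 2 = 4
  Term 2 contributes 1 + 2 · 2 = 5
  Term 3 contributes -1 + 3 · 2 = 5
p(2) = ⊕ of these = min[7, 4, 5, 5] = 4.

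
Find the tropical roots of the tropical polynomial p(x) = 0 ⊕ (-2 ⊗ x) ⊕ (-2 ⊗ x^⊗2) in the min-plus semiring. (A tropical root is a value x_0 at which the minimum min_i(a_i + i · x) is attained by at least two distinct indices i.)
Roots: {0, 2}

Each tropical root is a break point of the lower envelope of the lines y = a_i + i · x (there are 3 lines, with slopes 0, 1, ..., 2). Only the lines that attain the minimum somewhere contribute to roots; other lines are dominated. Here the surviving (envelope) indices are i = 2, i = 1, i = 0.
Intersections between consecutive envelope lines give the roots: for adjacent envelope indices i < j the intersection is x = (a_i − a_j) / (j − i). Reading off the sorted break points: {0, 2}.
Verification: at each break x_0, at least two indices attain the minimum of min_i(a_i + i · x_0).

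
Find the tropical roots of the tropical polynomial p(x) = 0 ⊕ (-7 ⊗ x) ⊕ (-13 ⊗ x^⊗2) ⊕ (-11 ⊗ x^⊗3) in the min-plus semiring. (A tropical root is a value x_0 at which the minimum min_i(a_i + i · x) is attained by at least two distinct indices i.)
Roots: {-2, 6, 7}

Each tropical root is a break point of the lower envelope of the lines y = a_i + i · x (there are 4 lines, with slopes 0, 1, ..., 3). Only the lines that attain the minimum somewhere contribute to roots; other lines are dominated. Here the surviving (envelope) indices are i = 3, i = 2, i = 1, i = 0.
Intersections between consecutive envelope lines give the roots: for adjacent envelope indices i < j the intersection is x = (a_i − a_j) / (j − i). Reading off the sorted break points: {-2, 6, 7}.
Verification: at each break x_0, at least two indices attain the minimum of min_i(a_i + i · x_0).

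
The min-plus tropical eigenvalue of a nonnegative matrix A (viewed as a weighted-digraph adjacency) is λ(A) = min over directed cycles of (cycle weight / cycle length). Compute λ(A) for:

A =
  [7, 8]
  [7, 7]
λ(A) = 7

Enumerate directed cycles and compute their means (weight / length). Sample:
  cycle 0 → 0: weight = 7, length = 1, mean = 7/1 ≈ 7.000
  cycle 1 → 1: weight = 7, length = 1, mean = 7/1 ≈ 7.000
  cycle 0 → 1 → 0: weight = 15, length = 2, mean = 15/2 ≈ 7.500
  cycle 1 → 0 → 1: weight = 15, length = 2, mean = 15/2 ≈ 7.500
Minimum mean = 7.000, attained e.g. along the cycle 0 → 0 with weight 7 and length 1. So λ(A) = 7/1 = 7.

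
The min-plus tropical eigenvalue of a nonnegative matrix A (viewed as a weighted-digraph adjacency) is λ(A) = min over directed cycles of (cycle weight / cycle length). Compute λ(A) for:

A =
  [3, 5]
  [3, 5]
λ(A) = 3

Enumerate directed cycles and compute their means (weight / length). Sample:
  cycle 0 → 0: weight = 3, length = 1, mean = 3/1 ≈ 3.000
  cycle 1 → 1: weight = 5, length = 1, mean = 5/1 ≈ 5.000
  cycle 0 → 1 → 0: weight = 8, length = 2, mean = 8/2 ≈ 4.000
  cycle 1 → 0 → 1: weight = 8, length = 2, mean = 8/2 ≈ 4.000
Minimum mean = 3.000, attained e.g. along the cycle 0 → 0 with weight 3 and length 1. So λ(A) = 3/1 = 3.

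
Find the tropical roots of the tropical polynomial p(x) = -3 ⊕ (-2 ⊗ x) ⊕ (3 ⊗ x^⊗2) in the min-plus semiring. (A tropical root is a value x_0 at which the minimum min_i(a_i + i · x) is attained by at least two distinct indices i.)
Roots: {-5, -1}

Each tropical root is a break point of the lower envelope of the lines y = a_i + i · x (there are 3 lines, with slopes 0, 1, ..., 2). Only the lines that attain the minimum somewhere contribute to roots; other lines are dominated. Here the surviving (envelope) indices are i = 2, i = 1, i = 0.
Intersections between consecutive envelope lines give the roots: for adjacent envelope indices i < j the intersection is x = (a_i − a_j) / (j − i). Reading off the sorted break points: {-5, -1}.
Verification: at each break x_0, at least two indices attain the minimum of min_i(a_i + i · x_0).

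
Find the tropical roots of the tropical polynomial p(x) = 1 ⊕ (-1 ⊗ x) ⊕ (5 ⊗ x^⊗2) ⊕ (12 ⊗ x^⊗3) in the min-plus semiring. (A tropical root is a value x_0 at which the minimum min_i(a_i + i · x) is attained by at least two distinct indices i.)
Roots: {-7, -6, 2}

Each tropical root is a break point of the lower envelope of the lines y = a_i + i · x (there are 4 lines, with slopes 0, 1, ..., 3). Only the lines that attain the minimum somewhere contribute to roots; other lines are dominated. Here the surviving (envelope) indices are i = 3, i = 2, i = 1, i = 0.
Intersections between consecutive envelope lines give the roots: for adjacent envelope indices i < j the intersection is x = (a_i − a_j) / (j − i). Reading off the sorted break points: {-7, -6, 2}.
Verification: at each break x_0, at least two indices attain the minimum of min_i(a_i + i · x_0).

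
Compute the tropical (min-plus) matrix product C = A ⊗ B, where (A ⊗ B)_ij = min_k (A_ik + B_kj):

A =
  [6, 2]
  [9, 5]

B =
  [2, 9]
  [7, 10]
A ⊗ B =
  [8, 12]
  [11, 15]

Apply the min-plus product entry-by-entry:
  C[0][0] = min over k of (A[0][0] + B[0][0] = 6 + 2 = 8, A[0][1] + B[1][0] = 2 + 7 = 9) = 8 (attained at k = 0)
  C[0][1] = min over k of (A[0][0] + B[0][1] = 6 + 9 = 15, A[0][1] + B[1][1] = 2 + 10 = 12) = 12 (attained at k = 1)
  C[1][0] = min over k of (A[1][0] + B[0][0] = 9 + 2 = 11, A[1][1] + B[1][0] = 5 + 7 = 12) = 11 (attained at k = 0)
  C[1][1] = min over k of (A[1][0] + B[0][1] = 9 + 9 = 18, A[1][1] + B[1][1] = 5 + 10 = 15) = 15 (attained at k = 1)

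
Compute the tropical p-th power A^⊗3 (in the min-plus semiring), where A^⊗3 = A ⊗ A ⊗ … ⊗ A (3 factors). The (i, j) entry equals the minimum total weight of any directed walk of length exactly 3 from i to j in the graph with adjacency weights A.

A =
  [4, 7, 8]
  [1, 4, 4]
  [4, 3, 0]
A^⊗3 =
  [12, 11, 8]
  [8, 7, 4]
  [4, 3, 0]

Each entry (A^⊗3)_ij equals the minimum over all length-3 walks i = v_0 → v_1 → … → v_3 = j of Σ_t A[v_t][v_{t+1}]. For example, for (i, j) = (0, 2) we minimise over 9 possible intermediate vertex sequences; the minimum is 8, attained along the walk 0 → 2 → 2 → 2.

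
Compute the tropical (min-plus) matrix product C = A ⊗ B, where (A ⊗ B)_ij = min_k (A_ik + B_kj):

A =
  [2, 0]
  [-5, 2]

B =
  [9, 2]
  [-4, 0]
A ⊗ B =
  [-4, 0]
  [-2, -3]

Apply the min-plus product entry-by-entry:
  C[0][0] = min over k of (A[0][0] + B[0][0] = 2 + 9 = 11, A[0][1] + B[1][0] = 0 + -4 = -4) = -4 (attained at k = 1)
  C[0][1] = min over k of (A[0][0] + B[0][1] = 2 + 2 = 4, A[0][1] + B[1][1] = 0 + 0 = 0) = 0 (attained at k = 1)
  C[1][0] = min over k of (A[1][0] + B[0][0] = -5 + 9 = 4, A[1][1] + B[1][0] = 2 + -4 = -2) = -2 (attained at k = 1)
  C[1][1] = min over k of (A[1][0] + B[0][1] = -5 + 2 = -3, A[1][1] + B[1][1] = 2 + 0 = 2) = -3 (attained at k = 0)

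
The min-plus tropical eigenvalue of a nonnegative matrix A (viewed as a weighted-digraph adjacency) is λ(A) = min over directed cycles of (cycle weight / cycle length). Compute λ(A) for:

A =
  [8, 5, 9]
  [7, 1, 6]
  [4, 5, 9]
λ(A) = 1

Enumerate directed cycles and compute their means (weight / length). Sample:
  cycle 0 → 0: weight = 8, length = 1, mean = 8/1 ≈ 8.000
  cycle 1 → 1: weight = 1, length = 1, mean = 1/1 ≈ 1.000
  cycle 2 → 2: weight = 9, length = 1, mean = 9/1 ≈ 9.000
  cycle 0 → 1 → 0: weight = 12, length = 2, mean = 12/2 ≈ 6.000
  cycle 0 → 2 → 0: weight = 13, length = 2, mean = 13/2 ≈ 6.500
  cycle 1 → 0 → 1: weight = 12, length = 2, mean = 12/2 ≈ 6.000
Minimum mean = 1.000, attained e.g. along the cycle 1 → 1 with weight 1 and length 1. So λ(A) = 1/1 = 1.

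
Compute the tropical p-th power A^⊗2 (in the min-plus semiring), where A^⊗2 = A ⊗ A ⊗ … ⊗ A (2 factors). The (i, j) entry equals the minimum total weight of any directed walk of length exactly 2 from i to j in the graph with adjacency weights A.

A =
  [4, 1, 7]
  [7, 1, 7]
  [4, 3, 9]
A^⊗2 =
  [8, 2, 8]
  [8, 2, 8]
  [8, 4, 10]

Each entry (A^⊗2)_ij equals the minimum over all length-2 walks i = v_0 → v_1 → … → v_2 = j of Σ_t A[v_t][v_{t+1}]. For example, for (i, j) = (0, 2) we minimise over 3 possible intermediate vertex sequences; the minimum is 8, attained along the walk 0 → 1 → 2.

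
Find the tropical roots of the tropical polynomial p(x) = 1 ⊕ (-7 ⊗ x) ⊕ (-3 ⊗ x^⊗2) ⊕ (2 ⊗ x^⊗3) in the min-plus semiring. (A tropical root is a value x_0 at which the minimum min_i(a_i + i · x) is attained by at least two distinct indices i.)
Roots: {-5, -4, 8}

Each tropical root is a break point of the lower envelope of the lines y = a_i + i · x (there are 4 lines, with slopes 0, 1, ..., 3). Only the lines that attain the minimum somewhere contribute to roots; other lines are dominated. Here the surviving (envelope) indices are i = 3, i = 2, i = 1, i = 0.
Intersections between consecutive envelope lines give the roots: for adjacent envelope indices i < j the intersection is x = (a_i − a_j) / (j − i). Reading off the sorted break points: {-5, -4, 8}.
Verification: at each break x_0, at least two indices attain the minimum of min_i(a_i + i · x_0).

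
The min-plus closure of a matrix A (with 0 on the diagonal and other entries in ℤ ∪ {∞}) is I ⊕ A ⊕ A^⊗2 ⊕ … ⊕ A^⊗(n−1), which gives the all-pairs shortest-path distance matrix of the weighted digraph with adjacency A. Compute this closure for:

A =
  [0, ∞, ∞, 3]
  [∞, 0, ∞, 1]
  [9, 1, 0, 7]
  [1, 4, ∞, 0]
Closure =
  [0, 7, ∞, 3]
  [2, 0, ∞, 1]
  [3, 1, 0, 2]
  [1, 4, ∞, 0]

This is the Floyd-Warshall all-pairs shortest-path computation. For each intermediate vertex k = 0, 1, …, 3, update dist[i][j] ← min(dist[i][j], dist[i][k] + dist[k][j]). The final matrix gives, for each (i, j), the minimum total weight of any directed path from i to j (possibly empty when i = j).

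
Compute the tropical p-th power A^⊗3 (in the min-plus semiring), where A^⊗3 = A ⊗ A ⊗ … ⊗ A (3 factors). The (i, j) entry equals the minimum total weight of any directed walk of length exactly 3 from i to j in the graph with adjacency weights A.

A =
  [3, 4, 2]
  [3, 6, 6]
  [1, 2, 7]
A^⊗3 =
  [6, 7, 5]
  [6, 7, 8]
  [4, 5, 6]

Each entry (A^⊗3)_ij equals the minimum over all length-3 walks i = v_0 → v_1 → … → v_3 = j of Σ_t A[v_t][v_{t+1}]. For example, for (i, j) = (0, 2) we minimise over 9 possible intermediate vertex sequences; the minimum is 5, attained along the walk 0 → 2 → 0 → 2.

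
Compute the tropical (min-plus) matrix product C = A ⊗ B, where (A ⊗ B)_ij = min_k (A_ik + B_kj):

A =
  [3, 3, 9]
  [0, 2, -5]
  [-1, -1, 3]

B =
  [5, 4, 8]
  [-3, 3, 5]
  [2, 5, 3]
A ⊗ B =
  [0, 6, 8]
  [-3, 0, -2]
  [-4, 2, 4]

Apply the min-plus product entry-by-entry:
  C[0][0] = min over k of (A[0][0] + B[0][0] = 3 + 5 = 8, A[0][1] + B[1][0] = 3 + -3 = 0, A[0][2] + B[2][0] = 9 + 2 = 11) = 0 (attained at k = 1)
  C[0][1] = min over k of (A[0][0] + B[0][1] = 3 + 4 = 7, A[0][1] + B[1][1] = 3 + 3 = 6, A[0][2] + B[2][1] = 9 + 5 = 14) = 6 (attained at k = 1)
  C[0][2] = min over k of (A[0][0] + B[0][2] = 3 + 8 = 11, A[0][1] + B[1][2] = 3 + 5 = 8, A[0][2] + B[2][2] = 9 + 3 = 12) = 8 (attained at k = 1)
  C[1][0] = min over k of (A[1][0] + B[0][0] = 0 + 5 = 5, A[1][1] + B[1][0] = 2 + -3 = -1, A[1][2] + B[2][0] = -5 + 2 = -3) = -3 (attained at k = 2)
  C[1][1] = min over k of (A[1][0] + B[0][1] = 0 + 4 = 4, A[1][1] + B[1][1] = 2 + 3 = 5, A[1][2] + B[2][1] = -5 + 5 = 0) = 0 (attained at k = 2)
  C[1][2] = min over k of (A[1][0] + B[0][2] = 0 + 8 = 8, A[1][1] + B[1][2] = 2 + 5 = 7, A[1][2] + B[2][2] = -5 + 3 = -2) = -2 (attained at k = 2)
  C[2][0] = min over k of (A[2][0] + B[0][0] = -1 + 5 = 4, A[2][1] + B[1][0] = -1 + -3 = -4, A[2][2] + B[2][0] = 3 + 2 = 5) = -4 (attained at k = 1)
  C[2][1] = min over k of (A[2][0] + B[0][1] = -1 + 4 = 3, A[2][1] + B[1][1] = -1 + 3 = 2, A[2][2] + B[2][1] = 3 + 5 = 8) = 2 (attained at k = 1)
  C[2][2] = min over k of (A[2][0] + B[0][2] = -1 + 8 = 7, A[2][1] + B[1][2] = -1 + 5 = 4, A[2][2] + B[2][2] = 3 + 3 = 6) = 4 (attained at k = 1)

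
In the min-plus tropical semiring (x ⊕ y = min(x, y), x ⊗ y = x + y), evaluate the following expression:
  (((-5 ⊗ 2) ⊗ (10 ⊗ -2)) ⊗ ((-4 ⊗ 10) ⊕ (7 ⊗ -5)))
(((-5 ⊗ 2) ⊗ (10 ⊗ -2)) ⊗ ((-4 ⊗ 10) ⊕ (7 ⊗ -5))) = 7

Expand innermost to outermost. Recall ⊕ takes the minimum of its arguments and ⊗ takes their sum. Working out the expression (((-5 ⊗ 2) ⊗ (10 ⊗ -2)) ⊗ ((-4 ⊗ 10) ⊕ (7 ⊗ -5))) gives 7.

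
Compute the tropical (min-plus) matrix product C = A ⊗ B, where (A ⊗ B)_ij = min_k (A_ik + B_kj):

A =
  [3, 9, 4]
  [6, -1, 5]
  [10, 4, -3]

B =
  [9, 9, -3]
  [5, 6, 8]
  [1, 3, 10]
A ⊗ B =
  [5, 7, 0]
  [4, 5, 3]
  [-2, 0, 7]

Apply the min-plus product entry-by-entry:
  C[0][0] = min over k of (A[0][0] + B[0][0] = 3 + 9 = 12, A[0][1] + B[1][0] = 9 + 5 = 14, A[0][2] + B[2][0] = 4 + 1 = 5) = 5 (attained at k = 2)
  C[0][1] = min over k of (A[0][0] + B[0][1] = 3 + 9 = 12, A[0][1] + B[1][1] = 9 + 6 = 15, A[0][2] + B[2][1] = 4 + 3 = 7) = 7 (attained at k = 2)
  C[0][2] = min over k of (A[0][0] + B[0][2] = 3 + -3 = 0, A[0][1] + B[1][2] = 9 + 8 = 17, A[0][2] + B[2][2] = 4 + 10 = 14) = 0 (attained at k = 0)
  C[1][0] = min over k of (A[1][0] + B[0][0] = 6 + 9 = 15, A[1][1] + B[1][0] = -1 + 5 = 4, A[1][2] + B[2][0] = 5 + 1 = 6) = 4 (attained at k = 1)
  C[1][1] = min over k of (A[1][0] + B[0][1] = 6 + 9 = 15, A[1][1] + B[1][1] = -1 + 6 = 5, A[1][2] + B[2][1] = 5 + 3 = 8) = 5 (attained at k = 1)
  C[1][2] = min over k of (A[1][0] + B[0][2] = 6 + -3 = 3, A[1][1] + B[1][2] = -1 + 8 = 7, A[1][2] + B[2][2] = 5 + 10 = 15) = 3 (attained at k = 0)
  C[2][0] = min over k of (A[2][0] + B[0][0] = 10 + 9 = 19, A[2][1] + B[1][0] = 4 + 5 = 9, A[2][2] + B[2][0] = -3 + 1 = -2) = -2 (attained at k = 2)
  C[2][1] = min over k of (A[2][0] + B[0][1] = 10 + 9 = 19, A[2][1] + B[1][1] = 4 + 6 = 10, A[2][2] + B[2][1] = -3 + 3 = 0) = 0 (attained at k = 2)
  C[2][2] = min over k of (A[2][0] + B[0][2] = 10 + -3 = 7, A[2][1] + B[1][2] = 4 + 8 = 12, A[2][2] + B[2][2] = -3 + 10 = 7) = 7 (attained at k = 0)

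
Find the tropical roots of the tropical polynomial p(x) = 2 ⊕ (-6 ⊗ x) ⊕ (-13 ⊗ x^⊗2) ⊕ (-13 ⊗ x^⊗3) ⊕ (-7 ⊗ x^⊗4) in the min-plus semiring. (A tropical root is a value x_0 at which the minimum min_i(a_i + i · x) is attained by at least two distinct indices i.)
Roots: {-6, 0, 7, 8}

Each tropical root is a break point of the lower envelope of the lines y = a_i + i · x (there are 5 lines, with slopes 0, 1, ..., 4). Only the lines that attain the minimum somewhere contribute to roots; other lines are dominated. Here the surviving (envelope) indices are i = 4, i = 3, i = 2, i = 1, i = 0.
Intersections between consecutive envelope lines give the roots: for adjacent envelope indices i < j the intersection is x = (a_i − a_j) / (j − i). Reading off the sorted break points: {-6, 0, 7, 8}.
Verification: at each break x_0, at least two indices attain the minimum of min_i(a_i + i · x_0).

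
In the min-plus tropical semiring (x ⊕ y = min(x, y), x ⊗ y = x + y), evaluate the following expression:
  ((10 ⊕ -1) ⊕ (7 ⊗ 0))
((10 ⊕ -1) ⊕ (7 ⊗ 0)) = -1

Expand innermost to outermost. Recall ⊕ takes the minimum of its arguments and ⊗ takes their sum. Working out the expression ((10 ⊕ -1) ⊕ (7 ⊗ 0)) gives -1.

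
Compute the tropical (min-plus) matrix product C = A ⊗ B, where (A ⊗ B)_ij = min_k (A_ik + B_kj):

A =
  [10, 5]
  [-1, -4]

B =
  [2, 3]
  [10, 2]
A ⊗ B =
  [12, 7]
  [1, -2]

Apply the min-plus product entry-by-entry:
  C[0][0] = min over k of (A[0][0] + B[0][0] = 10 + 2 = 12, A[0][1] + B[1][0] = 5 + 10 = 15) = 12 (attained at k = 0)
  C[0][1] = min over k of (A[0][0] + B[0][1] = 10 + 3 = 13, A[0][1] + B[1][1] = 5 + 2 = 7) = 7 (attained at k = 1)
  C[1][0] = min over k of (A[1][0] + B[0][0] = -1 + 2 = 1, A[1][1] + B[1][0] = -4 + 10 = 6) = 1 (attained at k = 0)
  C[1][1] = min over k of (A[1][0] + B[0][1] = -1 + 3 = 2, A[1][1] + B[1][1] = -4 + 2 = -2) = -2 (attained at k = 1)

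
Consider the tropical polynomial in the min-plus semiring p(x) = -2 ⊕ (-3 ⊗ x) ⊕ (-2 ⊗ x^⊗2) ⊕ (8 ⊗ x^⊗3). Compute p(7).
p(7) = -2

A tropical monomial a ⊗ x^⊗i evaluates to a + i · x. Evaluating each term at x = 7:
  Term 0 contributes -2 + 0 · 7 = -2
  Term 1 contributes -3 + 1 · 7 = 4
  Term 2 contributes -2 + 2 · 7 = 12
  Term 3 contributes 8 + 3 · 7 = 29
p(7) = ⊕ of these = min[-2, 4, 12, 29] = -2.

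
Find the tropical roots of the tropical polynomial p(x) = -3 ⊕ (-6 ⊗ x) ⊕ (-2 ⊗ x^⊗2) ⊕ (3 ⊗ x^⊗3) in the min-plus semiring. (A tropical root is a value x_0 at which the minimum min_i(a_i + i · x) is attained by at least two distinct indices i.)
Roots: {-5, -4, 3}

Each tropical root is a break point of the lower envelope of the lines y = a_i + i · x (there are 4 lines, with slopes 0, 1, ..., 3). Only the lines that attain the minimum somewhere contribute to roots; other lines are dominated. Here the surviving (envelope) indices are i = 3, i = 2, i = 1, i = 0.
Intersections between consecutive envelope lines give the roots: for adjacent envelope indices i < j the intersection is x = (a_i − a_j) / (j − i). Reading off the sorted break points: {-5, -4, 3}.
Verification: at each break x_0, at least two indices attain the minimum of min_i(a_i + i · x_0).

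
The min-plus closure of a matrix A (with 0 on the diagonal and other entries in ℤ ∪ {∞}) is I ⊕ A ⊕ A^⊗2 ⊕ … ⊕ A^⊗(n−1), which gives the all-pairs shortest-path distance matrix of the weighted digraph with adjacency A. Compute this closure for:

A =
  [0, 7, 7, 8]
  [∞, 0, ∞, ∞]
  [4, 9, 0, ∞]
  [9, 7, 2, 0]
Closure =
  [0, 7, 7, 8]
  [∞, 0, ∞, ∞]
  [4, 9, 0, 12]
  [6, 7, 2, 0]

This is the Floyd-Warshall all-pairs shortest-path computation. For each intermediate vertex k = 0, 1, …, 3, update dist[i][j] ← min(dist[i][j], dist[i][k] + dist[k][j]). The final matrix gives, for each (i, j), the minimum total weight of any directed path from i to j (possibly empty when i = j).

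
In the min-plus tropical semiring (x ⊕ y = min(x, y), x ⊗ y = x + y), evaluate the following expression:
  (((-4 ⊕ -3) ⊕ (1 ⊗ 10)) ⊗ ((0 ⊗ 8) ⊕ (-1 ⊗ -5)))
(((-4 ⊕ -3) ⊕ (1 ⊗ 10)) ⊗ ((0 ⊗ 8) ⊕ (-1 ⊗ -5))) = -10

Expand innermost to outermost. Recall ⊕ takes the minimum of its arguments and ⊗ takes their sum. Working out the expression (((-4 ⊕ -3) ⊕ (1 ⊗ 10)) ⊗ ((0 ⊗ 8) ⊕ (-1 ⊗ -5))) gives -10.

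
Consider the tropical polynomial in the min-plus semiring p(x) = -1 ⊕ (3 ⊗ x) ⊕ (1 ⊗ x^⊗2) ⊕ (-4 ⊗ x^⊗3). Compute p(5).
p(5) = -1

A tropical monomial a ⊗ x^⊗i evaluates to a + i · x. Evaluating each term at x = 5:
  Term 0 contributes -1 + 0 · 5 = -1
  Term 1 contributes 3 + 1 · 5 = 8
  Term 2 contributes 1 + 2 · 5 = 11
  Term 3 contributes -4 + 3 · 5 = 11
p(5) = ⊕ of these = min[-1, 8, 11, 11] = -1.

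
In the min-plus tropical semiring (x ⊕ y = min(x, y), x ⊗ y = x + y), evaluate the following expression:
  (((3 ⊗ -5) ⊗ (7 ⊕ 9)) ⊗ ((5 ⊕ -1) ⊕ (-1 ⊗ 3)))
(((3 ⊗ -5) ⊗ (7 ⊕ 9)) ⊗ ((5 ⊕ -1) ⊕ (-1 ⊗ 3))) = 4

Expand innermost to outermost. Recall ⊕ takes the minimum of its arguments and ⊗ takes their sum. Working out the expression (((3 ⊗ -5) ⊗ (7 ⊕ 9)) ⊗ ((5 ⊕ -1) ⊕ (-1 ⊗ 3))) gives 4.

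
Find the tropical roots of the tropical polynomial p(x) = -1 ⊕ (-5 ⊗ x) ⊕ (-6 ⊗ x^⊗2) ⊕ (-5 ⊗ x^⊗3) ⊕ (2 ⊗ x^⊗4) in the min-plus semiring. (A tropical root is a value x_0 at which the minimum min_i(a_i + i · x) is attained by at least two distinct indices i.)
Roots: {-7, -1, 1, 4}

Each tropical root is a break point of the lower envelope of the lines y = a_i + i · x (there are 5 lines, with slopes 0, 1, ..., 4). Only the lines that attain the minimum somewhere contribute to roots; other lines are dominated. Here the surviving (envelope) indices are i = 4, i = 3, i = 2, i = 1, i = 0.
Intersections between consecutive envelope lines give the roots: for adjacent envelope indices i < j the intersection is x = (a_i − a_j) / (j − i). Reading off the sorted break points: {-7, -1, 1, 4}.
Verification: at each break x_0, at least two indices attain the minimum of min_i(a_i + i · x_0).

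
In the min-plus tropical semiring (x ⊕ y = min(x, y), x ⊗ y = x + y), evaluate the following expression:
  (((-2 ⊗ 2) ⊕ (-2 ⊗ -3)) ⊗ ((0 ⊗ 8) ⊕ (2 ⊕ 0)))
(((-2 ⊗ 2) ⊕ (-2 ⊗ -3)) ⊗ ((0 ⊗ 8) ⊕ (2 ⊕ 0))) = -5

Expand innermost to outermost. Recall ⊕ takes the minimum of its arguments and ⊗ takes their sum. Working out the expression (((-2 ⊗ 2) ⊕ (-2 ⊗ -3)) ⊗ ((0 ⊗ 8) ⊕ (2 ⊕ 0))) gives -5.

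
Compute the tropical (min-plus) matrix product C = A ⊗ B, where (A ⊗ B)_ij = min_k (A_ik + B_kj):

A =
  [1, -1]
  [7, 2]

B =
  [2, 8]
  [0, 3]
A ⊗ B =
  [-1, 2]
  [2, 5]

Apply the min-plus product entry-by-entry:
  C[0][0] = min over k of (A[0][0] + B[0][0] = 1 + 2 = 3, A[0][1] + B[1][0] = -1 + 0 = -1) = -1 (attained at k = 1)
  C[0][1] = min over k of (A[0][0] + B[0][1] = 1 + 8 = 9, A[0][1] + B[1][1] = -1 + 3 = 2) = 2 (attained at k = 1)
  C[1][0] = min over k of (A[1][0] + B[0][0] = 7 + 2 = 9, A[1][1] + B[1][0] = 2 + 0 = 2) = 2 (attained at k = 1)
  C[1][1] = min over k of (A[1][0] + B[0][1] = 7 + 8 = 15, A[1][1] + B[1][1] = 2 + 3 = 5) = 5 (attained at k = 1)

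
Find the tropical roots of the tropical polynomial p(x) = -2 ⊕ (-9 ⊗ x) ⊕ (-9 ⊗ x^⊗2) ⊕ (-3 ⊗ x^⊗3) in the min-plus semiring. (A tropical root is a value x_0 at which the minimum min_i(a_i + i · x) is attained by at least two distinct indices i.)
Roots: {-6, 0, 7}

Each tropical root is a break point of the lower envelope of the lines y = a_i + i · x (there are 4 lines, with slopes 0, 1, ..., 3). Only the lines that attain the minimum somewhere contribute to roots; other lines are dominated. Here the surviving (envelope) indices are i = 3, i = 2, i = 1, i = 0.
Intersections between consecutive envelope lines give the roots: for adjacent envelope indices i < j the intersection is x = (a_i − a_j) / (j − i). Reading off the sorted break points: {-6, 0, 7}.
Verification: at each break x_0, at least two indices attain the minimum of min_i(a_i + i · x_0).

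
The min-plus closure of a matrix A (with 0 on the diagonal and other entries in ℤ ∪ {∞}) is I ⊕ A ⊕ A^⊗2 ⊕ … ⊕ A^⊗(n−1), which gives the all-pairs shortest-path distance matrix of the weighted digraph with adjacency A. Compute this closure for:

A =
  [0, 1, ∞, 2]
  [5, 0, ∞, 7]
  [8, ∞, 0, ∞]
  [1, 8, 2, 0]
Closure =
  [0, 1, 4, 2]
  [5, 0, 9, 7]
  [8, 9, 0, 10]
  [1, 2, 2, 0]

This is the Floyd-Warshall all-pairs shortest-path computation. For each intermediate vertex k = 0, 1, …, 3, update dist[i][j] ← min(dist[i][j], dist[i][k] + dist[k][j]). The final matrix gives, for each (i, j), the minimum total weight of any directed path from i to j (possibly empty when i = j).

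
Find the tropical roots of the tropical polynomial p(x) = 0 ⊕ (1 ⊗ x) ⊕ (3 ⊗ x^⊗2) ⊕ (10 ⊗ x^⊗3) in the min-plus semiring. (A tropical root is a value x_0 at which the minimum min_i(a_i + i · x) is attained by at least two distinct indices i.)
Roots: {-7, -2, -1}

Each tropical root is a break point of the lower envelope of the lines y = a_i + i · x (there are 4 lines, with slopes 0, 1, ..., 3). Only the lines that attain the minimum somewhere contribute to roots; other lines are dominated. Here the surviving (envelope) indices are i = 3, i = 2, i = 1, i = 0.
Intersections between consecutive envelope lines give the roots: for adjacent envelope indices i < j the intersection is x = (a_i − a_j) / (j − i). Reading off the sorted break points: {-7, -2, -1}.
Verification: at each break x_0, at least two indices attain the minimum of min_i(a_i + i · x_0).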